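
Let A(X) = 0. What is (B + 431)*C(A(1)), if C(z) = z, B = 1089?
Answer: 0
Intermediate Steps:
(B + 431)*C(A(1)) = (1089 + 431)*0 = 1520*0 = 0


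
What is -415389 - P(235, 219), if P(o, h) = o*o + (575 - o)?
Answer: -470954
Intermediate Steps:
P(o, h) = 575 + o² - o (P(o, h) = o² + (575 - o) = 575 + o² - o)
-415389 - P(235, 219) = -415389 - (575 + 235² - 1*235) = -415389 - (575 + 55225 - 235) = -415389 - 1*55565 = -415389 - 55565 = -470954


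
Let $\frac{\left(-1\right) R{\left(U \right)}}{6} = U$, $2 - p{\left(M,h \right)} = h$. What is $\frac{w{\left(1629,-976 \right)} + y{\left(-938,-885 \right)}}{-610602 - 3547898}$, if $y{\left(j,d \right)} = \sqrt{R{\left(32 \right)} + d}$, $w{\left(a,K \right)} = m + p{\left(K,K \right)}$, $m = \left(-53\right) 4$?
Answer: $- \frac{383}{2079250} - \frac{i \sqrt{1077}}{4158500} \approx -0.0001842 - 7.8917 \cdot 10^{-6} i$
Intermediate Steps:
$p{\left(M,h \right)} = 2 - h$
$R{\left(U \right)} = - 6 U$
$m = -212$
$w{\left(a,K \right)} = -210 - K$ ($w{\left(a,K \right)} = -212 - \left(-2 + K\right) = -210 - K$)
$y{\left(j,d \right)} = \sqrt{-192 + d}$ ($y{\left(j,d \right)} = \sqrt{\left(-6\right) 32 + d} = \sqrt{-192 + d}$)
$\frac{w{\left(1629,-976 \right)} + y{\left(-938,-885 \right)}}{-610602 - 3547898} = \frac{\left(-210 - -976\right) + \sqrt{-192 - 885}}{-610602 - 3547898} = \frac{\left(-210 + 976\right) + \sqrt{-1077}}{-4158500} = \left(766 + i \sqrt{1077}\right) \left(- \frac{1}{4158500}\right) = - \frac{383}{2079250} - \frac{i \sqrt{1077}}{4158500}$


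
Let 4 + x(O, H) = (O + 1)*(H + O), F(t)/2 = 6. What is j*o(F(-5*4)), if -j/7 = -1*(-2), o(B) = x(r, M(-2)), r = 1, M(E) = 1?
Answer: 0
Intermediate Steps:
F(t) = 12 (F(t) = 2*6 = 12)
x(O, H) = -4 + (1 + O)*(H + O) (x(O, H) = -4 + (O + 1)*(H + O) = -4 + (1 + O)*(H + O))
o(B) = 0 (o(B) = -4 + 1 + 1 + 1² + 1*1 = -4 + 1 + 1 + 1 + 1 = 0)
j = -14 (j = -(-7)*(-2) = -7*2 = -14)
j*o(F(-5*4)) = -14*0 = 0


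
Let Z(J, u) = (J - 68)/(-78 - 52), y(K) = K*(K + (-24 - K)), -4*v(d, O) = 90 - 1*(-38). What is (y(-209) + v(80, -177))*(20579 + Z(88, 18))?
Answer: 1333344600/13 ≈ 1.0256e+8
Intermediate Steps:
v(d, O) = -32 (v(d, O) = -(90 - 1*(-38))/4 = -(90 + 38)/4 = -¼*128 = -32)
y(K) = -24*K (y(K) = K*(-24) = -24*K)
Z(J, u) = 34/65 - J/130 (Z(J, u) = (-68 + J)/(-130) = (-68 + J)*(-1/130) = 34/65 - J/130)
(y(-209) + v(80, -177))*(20579 + Z(88, 18)) = (-24*(-209) - 32)*(20579 + (34/65 - 1/130*88)) = (5016 - 32)*(20579 + (34/65 - 44/65)) = 4984*(20579 - 2/13) = 4984*(267525/13) = 1333344600/13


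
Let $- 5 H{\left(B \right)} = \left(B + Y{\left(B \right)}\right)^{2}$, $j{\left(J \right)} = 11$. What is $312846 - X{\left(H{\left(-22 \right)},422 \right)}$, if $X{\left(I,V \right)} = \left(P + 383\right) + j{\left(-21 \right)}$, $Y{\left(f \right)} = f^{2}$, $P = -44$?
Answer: $312496$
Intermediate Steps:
$H{\left(B \right)} = - \frac{\left(B + B^{2}\right)^{2}}{5}$
$X{\left(I,V \right)} = 350$ ($X{\left(I,V \right)} = \left(-44 + 383\right) + 11 = 339 + 11 = 350$)
$312846 - X{\left(H{\left(-22 \right)},422 \right)} = 312846 - 350 = 312496$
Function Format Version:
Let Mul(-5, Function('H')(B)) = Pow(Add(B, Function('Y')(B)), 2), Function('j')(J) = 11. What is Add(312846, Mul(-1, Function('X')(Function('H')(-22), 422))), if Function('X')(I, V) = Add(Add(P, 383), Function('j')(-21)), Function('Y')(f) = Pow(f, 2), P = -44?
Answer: 312496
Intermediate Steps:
Function('H')(B) = Mul(Rational(-1, 5), Pow(Add(B, Pow(B, 2)), 2))
Function('X')(I, V) = 350 (Function('X')(I, V) = Add(Add(-44, 383), 11) = Add(339, 11) = 350)
Add(312846, Mul(-1, Function('X')(Function('H')(-22), 422))) = Add(312846, Mul(-1, 350)) = Add(312846, -350) = 312496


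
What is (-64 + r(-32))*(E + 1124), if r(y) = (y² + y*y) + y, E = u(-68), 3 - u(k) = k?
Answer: 2332640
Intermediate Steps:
u(k) = 3 - k
E = 71 (E = 3 - 1*(-68) = 3 + 68 = 71)
r(y) = y + 2*y² (r(y) = (y² + y²) + y = 2*y² + y = y + 2*y²)
(-64 + r(-32))*(E + 1124) = (-64 - 32*(1 + 2*(-32)))*(71 + 1124) = (-64 - 32*(1 - 64))*1195 = (-64 - 32*(-63))*1195 = (-64 + 2016)*1195 = 1952*1195 = 2332640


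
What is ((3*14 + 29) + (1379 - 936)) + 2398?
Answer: 2912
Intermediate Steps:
((3*14 + 29) + (1379 - 936)) + 2398 = ((42 + 29) + 443) + 2398 = (71 + 443) + 2398 = 514 + 2398 = 2912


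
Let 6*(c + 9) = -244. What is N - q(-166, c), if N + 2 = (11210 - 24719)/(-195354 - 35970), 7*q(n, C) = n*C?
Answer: -1910333245/1619268 ≈ -1179.8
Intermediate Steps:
c = -149/3 (c = -9 + (⅙)*(-244) = -9 - 122/3 = -149/3 ≈ -49.667)
q(n, C) = C*n/7 (q(n, C) = (n*C)/7 = (C*n)/7 = C*n/7)
N = -149713/77108 (N = -2 + (11210 - 24719)/(-195354 - 35970) = -2 - 13509/(-231324) = -2 - 13509*(-1/231324) = -2 + 4503/77108 = -149713/77108 ≈ -1.9416)
N - q(-166, c) = -149713/77108 - (-149)*(-166)/(7*3) = -149713/77108 - 1*24734/21 = -149713/77108 - 24734/21 = -1910333245/1619268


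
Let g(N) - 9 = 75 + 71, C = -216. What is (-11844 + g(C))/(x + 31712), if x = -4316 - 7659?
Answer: -11689/19737 ≈ -0.59224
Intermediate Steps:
g(N) = 155 (g(N) = 9 + (75 + 71) = 9 + 146 = 155)
x = -11975
(-11844 + g(C))/(x + 31712) = (-11844 + 155)/(-11975 + 31712) = -11689/19737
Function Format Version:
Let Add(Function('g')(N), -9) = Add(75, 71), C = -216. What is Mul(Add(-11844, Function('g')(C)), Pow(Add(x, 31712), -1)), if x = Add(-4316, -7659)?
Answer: Rational(-11689, 19737) ≈ -0.59224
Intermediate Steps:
Function('g')(N) = 155 (Function('g')(N) = Add(9, Add(75, 71)) = Add(9, 146) = 155)
x = -11975
Mul(Add(-11844, Function('g')(C)), Pow(Add(x, 31712), -1)) = Mul(Add(-11844, 155), Pow(Add(-11975, 31712), -1)) = Mul(-11689, Pow(19737, -1)) = Mul(-11689, Rational(1, 19737)) = Rational(-11689, 19737)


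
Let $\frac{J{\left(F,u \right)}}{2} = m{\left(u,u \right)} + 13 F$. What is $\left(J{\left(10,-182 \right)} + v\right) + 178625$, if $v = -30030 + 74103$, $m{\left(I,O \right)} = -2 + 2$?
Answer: $222958$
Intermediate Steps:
$m{\left(I,O \right)} = 0$
$J{\left(F,u \right)} = 26 F$ ($J{\left(F,u \right)} = 2 \left(0 + 13 F\right) = 2 \cdot 13 F = 26 F$)
$v = 44073$
$\left(J{\left(10,-182 \right)} + v\right) + 178625 = \left(26 \cdot 10 + 44073\right) + 178625 = \left(260 + 44073\right) + 178625 = 44333 + 178625 = 222958$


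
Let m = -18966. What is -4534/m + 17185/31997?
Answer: 33643222/43346793 ≈ 0.77614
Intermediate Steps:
-4534/m + 17185/31997 = -4534/(-18966) + 17185/31997 = -4534*(-1/18966) + 17185*(1/31997) = 2267/9483 + 2455/4571 = 33643222/43346793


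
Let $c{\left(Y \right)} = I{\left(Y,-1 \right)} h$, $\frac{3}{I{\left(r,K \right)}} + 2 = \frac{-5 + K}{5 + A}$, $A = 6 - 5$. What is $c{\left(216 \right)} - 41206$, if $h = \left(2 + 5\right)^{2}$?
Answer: $-41255$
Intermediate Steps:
$A = 1$
$h = 49$ ($h = 7^{2} = 49$)
$I{\left(r,K \right)} = \frac{3}{- \frac{17}{6} + \frac{K}{6}}$ ($I{\left(r,K \right)} = \frac{3}{-2 + \frac{-5 + K}{5 + 1}} = \frac{3}{-2 + \frac{-5 + K}{6}} = \frac{3}{-2 + \left(-5 + K\right) \frac{1}{6}} = \frac{3}{-2 + \left(- \frac{5}{6} + \frac{K}{6}\right)} = \frac{3}{- \frac{17}{6} + \frac{K}{6}}$)
$c{\left(Y \right)} = -49$ ($c{\left(Y \right)} = \frac{18}{-17 - 1} \cdot 49 = \frac{18}{-18} \cdot 49 = 18 \left(- \frac{1}{18}\right) 49 = \left(-1\right) 49 = -49$)
$c{\left(216 \right)} - 41206 = -49 - 41206 = -41255$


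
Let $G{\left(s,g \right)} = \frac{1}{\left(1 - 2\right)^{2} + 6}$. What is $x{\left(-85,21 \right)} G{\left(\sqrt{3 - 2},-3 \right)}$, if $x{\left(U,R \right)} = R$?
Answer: $3$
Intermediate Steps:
$G{\left(s,g \right)} = \frac{1}{7}$ ($G{\left(s,g \right)} = \frac{1}{\left(-1\right)^{2} + 6} = \frac{1}{1 + 6} = \frac{1}{7}$)
$x{\left(-85,21 \right)} G{\left(\sqrt{3 - 2},-3 \right)} = 21 \cdot \frac{1}{7} = 3$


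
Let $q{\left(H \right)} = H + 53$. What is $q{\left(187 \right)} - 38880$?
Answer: $-38640$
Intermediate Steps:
$q{\left(H \right)} = 53 + H$
$q{\left(187 \right)} - 38880 = \left(53 + 187\right) - 38880 = 240 - 38880 = -38640$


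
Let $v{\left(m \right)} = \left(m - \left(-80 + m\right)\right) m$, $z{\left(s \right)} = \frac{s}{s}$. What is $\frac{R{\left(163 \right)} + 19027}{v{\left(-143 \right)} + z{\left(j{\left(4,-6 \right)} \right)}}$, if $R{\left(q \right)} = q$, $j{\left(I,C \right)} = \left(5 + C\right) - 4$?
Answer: $- \frac{19190}{11439} \approx -1.6776$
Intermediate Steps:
$j{\left(I,C \right)} = 1 + C$
$z{\left(s \right)} = 1$
$v{\left(m \right)} = 80 m$
$\frac{R{\left(163 \right)} + 19027}{v{\left(-143 \right)} + z{\left(j{\left(4,-6 \right)} \right)}} = \frac{163 + 19027}{80 \left(-143\right) + 1} = \frac{19190}{-11440 + 1} = \frac{19190}{-11439} = 19190 \left(- \frac{1}{11439}\right) = - \frac{19190}{11439}$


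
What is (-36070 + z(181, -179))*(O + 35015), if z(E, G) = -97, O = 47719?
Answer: -2992240578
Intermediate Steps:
(-36070 + z(181, -179))*(O + 35015) = (-36070 - 97)*(47719 + 35015) = -36167*82734 = -2992240578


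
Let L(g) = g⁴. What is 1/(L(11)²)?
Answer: 1/214358881 ≈ 4.6651e-9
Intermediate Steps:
1/(L(11)²) = 1/((11⁴)²) = 1/(14641²) = 1/214358881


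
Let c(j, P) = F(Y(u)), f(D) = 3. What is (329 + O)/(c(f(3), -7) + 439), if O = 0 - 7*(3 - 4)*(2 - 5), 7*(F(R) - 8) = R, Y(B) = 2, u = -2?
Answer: 2156/3131 ≈ 0.68860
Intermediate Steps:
F(R) = 8 + R/7
c(j, P) = 58/7 (c(j, P) = 8 + (1/7)*2 = 8 + 2/7 = 58/7)
O = -21 (O = 0 - (-7)*(-3) = 0 - 7*3 = 0 - 21 = -21)
(329 + O)/(c(f(3), -7) + 439) = (329 - 21)/(58/7 + 439) = 308/(3131/7) = 308*(7/3131) = 2156/3131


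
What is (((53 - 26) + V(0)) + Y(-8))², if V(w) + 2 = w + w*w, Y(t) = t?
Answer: 289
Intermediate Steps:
V(w) = -2 + w + w² (V(w) = -2 + (w + w*w) = -2 + (w + w²) = -2 + w + w²)
(((53 - 26) + V(0)) + Y(-8))² = (((53 - 26) + (-2 + 0 + 0²)) - 8)² = ((27 + (-2 + 0 + 0)) - 8)² = ((27 - 2) - 8)² = (25 - 8)² = 17² = 289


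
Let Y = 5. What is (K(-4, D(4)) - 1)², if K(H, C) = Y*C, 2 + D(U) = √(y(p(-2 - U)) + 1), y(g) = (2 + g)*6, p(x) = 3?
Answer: 896 - 110*√31 ≈ 283.55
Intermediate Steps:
y(g) = 12 + 6*g
D(U) = -2 + √31 (D(U) = -2 + √((12 + 6*3) + 1) = -2 + √((12 + 18) + 1) = -2 + √(30 + 1) = -2 + √31)
K(H, C) = 5*C
(K(-4, D(4)) - 1)² = (5*(-2 + √31) - 1)² = ((-10 + 5*√31) - 1)² = (-11 + 5*√31)²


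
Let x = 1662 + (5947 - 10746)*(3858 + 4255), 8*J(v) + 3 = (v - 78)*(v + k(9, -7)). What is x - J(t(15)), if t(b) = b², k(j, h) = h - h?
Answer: -38936759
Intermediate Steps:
k(j, h) = 0
J(v) = -3/8 + v*(-78 + v)/8 (J(v) = -3/8 + ((v - 78)*(v + 0))/8 = -3/8 + ((-78 + v)*v)/8 = -3/8 + (v*(-78 + v))/8 = -3/8 + v*(-78 + v)/8)
x = -38932625 (x = 1662 - 4799*8113 = 1662 - 38934287 = -38932625)
x - J(t(15)) = -38932625 - (-3/8 - 39/4*15² + (15²)²/8) = -38932625 - (-3/8 - 39/4*225 + (⅛)*225²) = -38932625 - (-3/8 - 8775/4 + (⅛)*50625) = -38932625 - (-3/8 - 8775/4 + 50625/8) = -38932625 - 1*4134 = -38932625 - 4134 = -38936759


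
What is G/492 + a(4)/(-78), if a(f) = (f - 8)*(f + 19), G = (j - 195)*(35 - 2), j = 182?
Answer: 1967/6396 ≈ 0.30754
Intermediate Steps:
G = -429 (G = (182 - 195)*(35 - 2) = -13*33 = -429)
a(f) = (-8 + f)*(19 + f)
G/492 + a(4)/(-78) = -429/492 + (-152 + 4² + 11*4)/(-78) = -429*1/492 + (-152 + 16 + 44)*(-1/78) = -143/164 - 92*(-1/78) = -143/164 + 46/39 = 1967/6396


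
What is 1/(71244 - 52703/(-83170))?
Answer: 83170/5925416183 ≈ 1.4036e-5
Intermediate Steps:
1/(71244 - 52703/(-83170)) = 1/(71244 - 52703*(-1/83170)) = 1/(71244 + 52703/83170) = 1/(5925416183/83170) = 83170/5925416183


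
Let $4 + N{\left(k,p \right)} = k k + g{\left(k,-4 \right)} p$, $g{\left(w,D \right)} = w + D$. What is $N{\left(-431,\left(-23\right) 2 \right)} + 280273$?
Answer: $486040$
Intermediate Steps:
$g{\left(w,D \right)} = D + w$
$N{\left(k,p \right)} = -4 + k^{2} + p \left(-4 + k\right)$ ($N{\left(k,p \right)} = -4 + \left(k k + \left(-4 + k\right) p\right) = -4 + \left(k^{2} + p \left(-4 + k\right)\right) = -4 + k^{2} + p \left(-4 + k\right)$)
$N{\left(-431,\left(-23\right) 2 \right)} + 280273 = \left(-4 + \left(-431\right)^{2} + \left(-23\right) 2 \left(-4 - 431\right)\right) + 280273 = \left(-4 + 185761 - -20010\right) + 280273 = \left(-4 + 185761 + 20010\right) + 280273 = 205767 + 280273 = 486040$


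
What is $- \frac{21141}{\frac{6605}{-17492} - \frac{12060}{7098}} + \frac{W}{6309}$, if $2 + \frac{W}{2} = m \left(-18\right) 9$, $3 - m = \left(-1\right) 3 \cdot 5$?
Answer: $\frac{95164025574056}{9348770835} \approx 10179.0$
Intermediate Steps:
$m = 18$ ($m = 3 - \left(-1\right) 3 \cdot 5 = 3 - \left(-3\right) 5 = 3 - -15 = 3 + 15 = 18$)
$W = -5836$ ($W = -4 + 2 \cdot 18 \left(-18\right) 9 = -4 + 2 \left(\left(-324\right) 9\right) = -4 + 2 \left(-2916\right) = -4 - 5832 = -5836$)
$- \frac{21141}{\frac{6605}{-17492} - \frac{12060}{7098}} + \frac{W}{6309} = - \frac{21141}{\frac{6605}{-17492} - \frac{12060}{7098}} - \frac{5836}{6309} = - \frac{21141}{6605 \left(- \frac{1}{17492}\right) - \frac{2010}{1183}} - \frac{5836}{6309} = - \frac{21141}{- \frac{6605}{17492} - \frac{2010}{1183}} - \frac{5836}{6309} = - \frac{21141}{- \frac{42972635}{20693036}} - \frac{5836}{6309} = \left(-21141\right) \left(- \frac{20693036}{42972635}\right) - \frac{5836}{6309} = \frac{15085223244}{1481815} - \frac{5836}{6309} = \frac{95164025574056}{9348770835}$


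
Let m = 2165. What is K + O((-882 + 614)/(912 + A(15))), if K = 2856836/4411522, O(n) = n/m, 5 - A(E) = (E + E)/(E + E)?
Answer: 708040432143/1093583217385 ≈ 0.64745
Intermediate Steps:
A(E) = 4 (A(E) = 5 - (E + E)/(E + E) = 5 - 2*E/(2*E) = 5 - 2*E*1/(2*E) = 5 - 1*1 = 5 - 1 = 4)
O(n) = n/2165
K = 1428418/2205761 (K = 2856836*(1/4411522) = 1428418/2205761 ≈ 0.64758)
K + O((-882 + 614)/(912 + A(15))) = 1428418/2205761 + ((-882 + 614)/(912 + 4))/2165 = 1428418/2205761 + (-268/916)/2165 = 1428418/2205761 + (-268*1/916)/2165 = 1428418/2205761 + (1/2165)*(-67/229) = 1428418/2205761 - 67/495785 = 708040432143/1093583217385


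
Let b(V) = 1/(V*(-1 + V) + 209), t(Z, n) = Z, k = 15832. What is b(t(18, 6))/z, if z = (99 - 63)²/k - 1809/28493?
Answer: 56387647/533465325 ≈ 0.10570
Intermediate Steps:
b(V) = 1/(209 + V*(-1 + V))
z = 1035855/56387647 (z = (99 - 63)²/15832 - 1809/28493 = 36²*(1/15832) - 1809*1/28493 = 1296*(1/15832) - 1809/28493 = 162/1979 - 1809/28493 = 1035855/56387647 ≈ 0.018370)
b(t(18, 6))/z = 1/((209 + 18² - 1*18)*(1035855/56387647)) = (56387647/1035855)/(209 + 324 - 18) = (56387647/1035855)/515 = (1/515)*(56387647/1035855) = 56387647/533465325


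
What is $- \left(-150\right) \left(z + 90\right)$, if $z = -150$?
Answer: $-9000$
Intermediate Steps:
$- \left(-150\right) \left(z + 90\right) = - \left(-150\right) \left(-150 + 90\right) = - \left(-150\right) \left(-60\right) = \left(-1\right) 9000 = -9000$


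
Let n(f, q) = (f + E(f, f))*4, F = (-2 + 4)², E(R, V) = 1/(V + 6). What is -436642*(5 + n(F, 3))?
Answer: -46720694/5 ≈ -9.3441e+6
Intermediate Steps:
E(R, V) = 1/(6 + V)
F = 4 (F = 2² = 4)
n(f, q) = 4*f + 4/(6 + f) (n(f, q) = (f + 1/(6 + f))*4 = 4*f + 4/(6 + f))
-436642*(5 + n(F, 3)) = -436642*(5 + 4*(1 + 4*(6 + 4))/(6 + 4)) = -436642*(5 + 4*(1 + 4*10)/10) = -436642*(5 + 4*(⅒)*(1 + 40)) = -436642*(5 + 4*(⅒)*41) = -436642*(5 + 82/5) = -436642*107/5 = -218321*214/5 = -46720694/5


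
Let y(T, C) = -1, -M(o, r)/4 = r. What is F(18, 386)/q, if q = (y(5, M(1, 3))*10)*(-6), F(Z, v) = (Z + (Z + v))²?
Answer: 44521/15 ≈ 2968.1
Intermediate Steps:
M(o, r) = -4*r
F(Z, v) = (v + 2*Z)²
q = 60 (q = -1*10*(-6) = -10*(-6) = 60)
F(18, 386)/q = (386 + 2*18)²/60 = (386 + 36)²*(1/60) = 422²*(1/60) = 178084*(1/60) = 44521/15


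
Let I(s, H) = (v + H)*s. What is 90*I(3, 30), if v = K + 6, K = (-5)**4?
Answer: 178470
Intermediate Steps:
K = 625
v = 631 (v = 625 + 6 = 631)
I(s, H) = s*(631 + H) (I(s, H) = (631 + H)*s = s*(631 + H))
90*I(3, 30) = 90*(3*(631 + 30)) = 90*(3*661) = 90*1983 = 178470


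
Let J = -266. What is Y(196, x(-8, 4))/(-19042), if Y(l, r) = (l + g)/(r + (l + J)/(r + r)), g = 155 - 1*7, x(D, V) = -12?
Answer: 2064/1037789 ≈ 0.0019888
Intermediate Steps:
g = 148 (g = 155 - 7 = 148)
Y(l, r) = (148 + l)/(r + (-266 + l)/(2*r)) (Y(l, r) = (l + 148)/(r + (l - 266)/(r + r)) = (148 + l)/(r + (-266 + l)/((2*r))) = (148 + l)/(r + (-266 + l)*(1/(2*r))) = (148 + l)/(r + (-266 + l)/(2*r)))
Y(196, x(-8, 4))/(-19042) = (2*(-12)*(148 + 196)/(-266 + 196 + 2*(-12)**2))/(-19042) = (2*(-12)*344/(-266 + 196 + 2*144))*(-1/19042) = (2*(-12)*344/(-266 + 196 + 288))*(-1/19042) = (2*(-12)*344/218)*(-1/19042) = (2*(-12)*(1/218)*344)*(-1/19042) = -4128/109*(-1/19042) = 2064/1037789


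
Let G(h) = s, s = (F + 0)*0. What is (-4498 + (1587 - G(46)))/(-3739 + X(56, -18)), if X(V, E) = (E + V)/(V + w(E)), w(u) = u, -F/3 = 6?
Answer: 2911/3738 ≈ 0.77876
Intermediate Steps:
F = -18 (F = -3*6 = -18)
X(V, E) = 1 (X(V, E) = (E + V)/(V + E) = (E + V)/(E + V) = 1)
s = 0 (s = (-18 + 0)*0 = -18*0 = 0)
G(h) = 0
(-4498 + (1587 - G(46)))/(-3739 + X(56, -18)) = (-4498 + (1587 - 1*0))/(-3739 + 1) = (-4498 + (1587 + 0))/(-3738) = (-4498 + 1587)*(-1/3738) = -2911*(-1/3738) = 2911/3738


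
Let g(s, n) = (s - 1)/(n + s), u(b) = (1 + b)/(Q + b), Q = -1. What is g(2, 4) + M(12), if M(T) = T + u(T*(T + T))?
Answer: 22685/1722 ≈ 13.174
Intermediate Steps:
u(b) = (1 + b)/(-1 + b)
g(s, n) = (-1 + s)/(n + s)
M(T) = T + (1 + 2*T²)/(-1 + 2*T²) (M(T) = T + (1 + T*(T + T))/(-1 + T*(T + T)) = T + (1 + T*(2*T))/(-1 + T*(2*T)) = T + (1 + 2*T²)/(-1 + 2*T²))
g(2, 4) + M(12) = (-1 + 2)/(4 + 2) + (1 - 1*12 + 2*12² + 2*12³)/(-1 + 2*12²) = 1/6 + (1 - 12 + 2*144 + 2*1728)/(-1 + 2*144) = (⅙)*1 + (1 - 12 + 288 + 3456)/(-1 + 288) = ⅙ + 3733/287 = 22685/1722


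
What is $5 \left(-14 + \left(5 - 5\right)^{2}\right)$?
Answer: $-70$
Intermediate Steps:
$5 \left(-14 + \left(5 - 5\right)^{2}\right) = 5 \left(-14 + 0^{2}\right) = 5 \left(-14 + 0\right) = 5 \left(-14\right) = -70$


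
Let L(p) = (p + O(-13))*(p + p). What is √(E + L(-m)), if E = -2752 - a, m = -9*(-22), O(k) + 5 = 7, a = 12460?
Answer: 2*√15601 ≈ 249.81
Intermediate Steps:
O(k) = 2 (O(k) = -5 + 7 = 2)
m = 198
L(p) = 2*p*(2 + p) (L(p) = (p + 2)*(p + p) = (2 + p)*(2*p) = 2*p*(2 + p))
E = -15212 (E = -2752 - 1*12460 = -2752 - 12460 = -15212)
√(E + L(-m)) = √(-15212 + 2*(-1*198)*(2 - 1*198)) = √(-15212 + 2*(-198)*(2 - 198)) = √(-15212 + 2*(-198)*(-196)) = √(-15212 + 77616) = √62404 = 2*√15601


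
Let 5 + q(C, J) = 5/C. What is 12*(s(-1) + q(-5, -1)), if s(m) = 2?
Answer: -48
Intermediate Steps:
q(C, J) = -5 + 5/C
12*(s(-1) + q(-5, -1)) = 12*(2 + (-5 + 5/(-5))) = 12*(2 + (-5 + 5*(-1/5))) = 12*(2 + (-5 - 1)) = 12*(2 - 6) = 12*(-4) = -48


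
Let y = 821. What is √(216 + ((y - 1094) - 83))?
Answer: 2*I*√35 ≈ 11.832*I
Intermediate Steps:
√(216 + ((y - 1094) - 83)) = √(216 + ((821 - 1094) - 83)) = √(216 + (-273 - 83)) = √(216 - 356) = √(-140) = 2*I*√35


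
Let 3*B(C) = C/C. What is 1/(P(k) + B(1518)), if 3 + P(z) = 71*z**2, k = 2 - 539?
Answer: 3/61422589 ≈ 4.8842e-8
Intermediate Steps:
B(C) = 1/3 (B(C) = (C/C)/3 = (1/3)*1 = 1/3)
k = -537
P(z) = -3 + 71*z**2
1/(P(k) + B(1518)) = 1/((-3 + 71*(-537)**2) + 1/3) = 1/((-3 + 71*288369) + 1/3) = 1/((-3 + 20474199) + 1/3) = 1/(20474196 + 1/3) = 1/(61422589/3) = 3/61422589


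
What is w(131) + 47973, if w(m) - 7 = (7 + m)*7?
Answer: 48946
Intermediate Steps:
w(m) = 56 + 7*m (w(m) = 7 + (7 + m)*7 = 7 + (49 + 7*m) = 56 + 7*m)
w(131) + 47973 = (56 + 7*131) + 47973 = (56 + 917) + 47973 = 973 + 47973 = 48946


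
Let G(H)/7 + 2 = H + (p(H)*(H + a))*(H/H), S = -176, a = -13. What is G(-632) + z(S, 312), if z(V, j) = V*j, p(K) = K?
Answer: 2794130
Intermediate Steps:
G(H) = -14 + 7*H + 7*H*(-13 + H) (G(H) = -14 + 7*(H + (H*(H - 13))*(H/H)) = -14 + 7*(H + (H*(-13 + H))*1) = -14 + 7*(H + H*(-13 + H)) = -14 + (7*H + 7*H*(-13 + H)) = -14 + 7*H + 7*H*(-13 + H))
G(-632) + z(S, 312) = (-14 - 84*(-632) + 7*(-632)²) - 176*312 = (-14 + 53088 + 7*399424) - 54912 = (-14 + 53088 + 2795968) - 54912 = 2849042 - 54912 = 2794130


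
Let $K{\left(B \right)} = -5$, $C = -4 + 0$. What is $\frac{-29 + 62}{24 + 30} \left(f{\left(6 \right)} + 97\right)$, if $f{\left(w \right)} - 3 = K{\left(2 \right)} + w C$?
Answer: $\frac{781}{18} \approx 43.389$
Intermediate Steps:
$C = -4$
$f{\left(w \right)} = -2 - 4 w$ ($f{\left(w \right)} = 3 + \left(-5 + w \left(-4\right)\right) = 3 - \left(5 + 4 w\right) = -2 - 4 w$)
$\frac{-29 + 62}{24 + 30} \left(f{\left(6 \right)} + 97\right) = \frac{-29 + 62}{24 + 30} \left(\left(-2 - 24\right) + 97\right) = \frac{33}{54} \left(\left(-2 - 24\right) + 97\right) = 33 \cdot \frac{1}{54} \left(-26 + 97\right) = \frac{11}{18} \cdot 71 = \frac{781}{18}$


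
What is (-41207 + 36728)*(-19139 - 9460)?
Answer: 128094921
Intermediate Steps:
(-41207 + 36728)*(-19139 - 9460) = -4479*(-28599) = 128094921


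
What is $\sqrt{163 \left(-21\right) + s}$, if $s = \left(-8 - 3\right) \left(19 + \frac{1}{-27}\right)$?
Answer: $\frac{i \sqrt{294159}}{9} \approx 60.263 i$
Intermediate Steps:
$s = - \frac{5632}{27}$ ($s = - 11 \left(19 - \frac{1}{27}\right) = \left(-11\right) \frac{512}{27} = - \frac{5632}{27} \approx -208.59$)
$\sqrt{163 \left(-21\right) + s} = \sqrt{163 \left(-21\right) - \frac{5632}{27}} = \sqrt{-3423 - \frac{5632}{27}} = \sqrt{- \frac{98053}{27}} = \frac{i \sqrt{294159}}{9}$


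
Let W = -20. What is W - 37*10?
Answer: -390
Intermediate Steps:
W - 37*10 = -20 - 37*10 = -20 - 370 = -390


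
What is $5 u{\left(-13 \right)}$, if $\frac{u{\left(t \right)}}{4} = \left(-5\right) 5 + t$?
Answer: $-760$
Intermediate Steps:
$u{\left(t \right)} = -100 + 4 t$ ($u{\left(t \right)} = 4 \left(\left(-5\right) 5 + t\right) = 4 \left(-25 + t\right) = -100 + 4 t$)
$5 u{\left(-13 \right)} = 5 \left(-100 + 4 \left(-13\right)\right) = 5 \left(-100 - 52\right) = 5 \left(-152\right) = -760$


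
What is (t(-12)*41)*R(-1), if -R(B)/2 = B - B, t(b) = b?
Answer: 0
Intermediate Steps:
R(B) = 0 (R(B) = -2*(B - B) = -2*0 = 0)
(t(-12)*41)*R(-1) = -12*41*0 = -492*0 = 0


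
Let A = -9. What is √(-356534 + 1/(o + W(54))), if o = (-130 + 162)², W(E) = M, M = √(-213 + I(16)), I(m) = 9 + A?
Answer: √((-365090815 - 356534*I*√213)/(1024 + I*√213)) ≈ 0.e-8 - 597.1*I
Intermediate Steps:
I(m) = 0 (I(m) = 9 - 9 = 0)
M = I*√213 (M = √(-213 + 0) = √(-213) = I*√213 ≈ 14.595*I)
W(E) = I*√213
o = 1024 (o = 32² = 1024)
√(-356534 + 1/(o + W(54))) = √(-356534 + 1/(1024 + I*√213))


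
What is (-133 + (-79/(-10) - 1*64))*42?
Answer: -39711/5 ≈ -7942.2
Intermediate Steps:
(-133 + (-79/(-10) - 1*64))*42 = (-133 + (-79*(-⅒) - 64))*42 = (-133 + (79/10 - 64))*42 = (-133 - 561/10)*42 = -1891/10*42 = -39711/5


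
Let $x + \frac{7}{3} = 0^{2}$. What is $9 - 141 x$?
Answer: $338$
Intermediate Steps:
$x = - \frac{7}{3}$ ($x = - \frac{7}{3} + 0^{2} = - \frac{7}{3} + 0 = - \frac{7}{3} \approx -2.3333$)
$9 - 141 x = 9 - -329 = 9 + 329 = 338$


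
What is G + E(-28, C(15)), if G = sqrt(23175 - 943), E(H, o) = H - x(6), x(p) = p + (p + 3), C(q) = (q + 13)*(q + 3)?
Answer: -43 + 2*sqrt(5558) ≈ 106.10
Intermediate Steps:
C(q) = (3 + q)*(13 + q) (C(q) = (13 + q)*(3 + q) = (3 + q)*(13 + q))
x(p) = 3 + 2*p (x(p) = p + (3 + p) = 3 + 2*p)
E(H, o) = -15 + H (E(H, o) = H - (3 + 2*6) = H - (3 + 12) = H - 1*15 = H - 15 = -15 + H)
G = 2*sqrt(5558) (G = sqrt(22232) = 2*sqrt(5558) ≈ 149.10)
G + E(-28, C(15)) = 2*sqrt(5558) + (-15 - 28) = 2*sqrt(5558) - 43 = -43 + 2*sqrt(5558)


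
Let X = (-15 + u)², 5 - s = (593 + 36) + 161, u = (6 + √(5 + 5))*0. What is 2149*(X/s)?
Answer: -96705/157 ≈ -615.96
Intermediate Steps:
u = 0 (u = (6 + √10)*0 = 0)
s = -785 (s = 5 - ((593 + 36) + 161) = 5 - (629 + 161) = 5 - 1*790 = 5 - 790 = -785)
X = 225 (X = (-15 + 0)² = (-15)² = 225)
2149*(X/s) = 2149*(225/(-785)) = 2149*(225*(-1/785)) = 2149*(-45/157) = -96705/157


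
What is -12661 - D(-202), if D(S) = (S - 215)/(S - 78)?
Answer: -3545497/280 ≈ -12662.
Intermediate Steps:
D(S) = (-215 + S)/(-78 + S)
-12661 - D(-202) = -12661 - (-215 - 202)/(-78 - 202) = -12661 - (-417)/(-280) = -12661 - (-1)*(-417)/280 = -12661 - 1*417/280 = -12661 - 417/280 = -3545497/280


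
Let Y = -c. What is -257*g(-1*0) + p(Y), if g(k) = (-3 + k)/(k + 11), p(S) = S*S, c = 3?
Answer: 870/11 ≈ 79.091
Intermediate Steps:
Y = -3 (Y = -1*3 = -3)
p(S) = S²
g(k) = (-3 + k)/(11 + k)
-257*g(-1*0) + p(Y) = -257*(-3 - 1*0)/(11 - 1*0) + (-3)² = -257*(-3 + 0)/(11 + 0) + 9 = -257*(-3)/11 + 9 = -257*(-3/11) + 9 = 771/11 + 9 = 870/11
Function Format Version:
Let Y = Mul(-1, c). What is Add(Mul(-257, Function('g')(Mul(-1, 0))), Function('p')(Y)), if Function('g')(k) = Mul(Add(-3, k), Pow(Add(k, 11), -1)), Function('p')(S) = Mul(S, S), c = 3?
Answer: Rational(870, 11) ≈ 79.091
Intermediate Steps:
Y = -3 (Y = Mul(-1, 3) = -3)
Function('p')(S) = Pow(S, 2)
Function('g')(k) = Mul(Pow(Add(11, k), -1), Add(-3, k)) (Function('g')(k) = Mul(Add(-3, k), Pow(Add(11, k), -1)) = Mul(Pow(Add(11, k), -1), Add(-3, k)))
Add(Mul(-257, Function('g')(Mul(-1, 0))), Function('p')(Y)) = Add(Mul(-257, Mul(Pow(Add(11, Mul(-1, 0)), -1), Add(-3, Mul(-1, 0)))), Pow(-3, 2)) = Add(Mul(-257, Mul(Pow(Add(11, 0), -1), Add(-3, 0))), 9) = Add(Mul(-257, Mul(Pow(11, -1), -3)), 9) = Add(Mul(-257, Mul(Rational(1, 11), -3)), 9) = Add(Mul(-257, Rational(-3, 11)), 9) = Add(Rational(771, 11), 9) = Rational(870, 11)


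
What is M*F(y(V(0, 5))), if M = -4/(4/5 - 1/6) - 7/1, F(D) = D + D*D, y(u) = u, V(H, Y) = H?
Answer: 0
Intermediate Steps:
F(D) = D + D²
M = -253/19 (M = -4/(4*(⅕) - 1*⅙) - 7*1 = -4/(⅘ - ⅙) - 7 = -4/19/30 - 7 = -4*30/19 - 7 = -120/19 - 7 = -253/19 ≈ -13.316)
M*F(y(V(0, 5))) = -0*(1 + 0) = -0 = -253/19*0 = 0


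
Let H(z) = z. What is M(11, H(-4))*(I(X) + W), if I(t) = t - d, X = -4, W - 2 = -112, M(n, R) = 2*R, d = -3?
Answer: 888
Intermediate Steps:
W = -110 (W = 2 - 112 = -110)
I(t) = 3 + t (I(t) = t - 1*(-3) = t + 3 = 3 + t)
M(11, H(-4))*(I(X) + W) = (2*(-4))*((3 - 4) - 110) = -8*(-1 - 110) = -8*(-111) = 888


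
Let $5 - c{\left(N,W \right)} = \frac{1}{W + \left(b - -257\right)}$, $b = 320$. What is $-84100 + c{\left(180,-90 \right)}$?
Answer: $- \frac{40954266}{487} \approx -84095.0$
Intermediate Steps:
$c{\left(N,W \right)} = 5 - \frac{1}{577 + W}$ ($c{\left(N,W \right)} = 5 - \frac{1}{W + \left(320 - -257\right)} = 5 - \frac{1}{W + \left(320 + 257\right)} = 5 - \frac{1}{W + 577} = 5 - \frac{1}{577 + W}$)
$-84100 + c{\left(180,-90 \right)} = -84100 + \frac{2884 + 5 \left(-90\right)}{577 - 90} = -84100 + \frac{2884 - 450}{487} = -84100 + \frac{1}{487} \cdot 2434 = -84100 + \frac{2434}{487} = - \frac{40954266}{487}$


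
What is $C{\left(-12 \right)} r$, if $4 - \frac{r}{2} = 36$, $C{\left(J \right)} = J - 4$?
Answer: $1024$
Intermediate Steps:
$C{\left(J \right)} = -4 + J$
$r = -64$ ($r = 8 - 72 = -64$)
$C{\left(-12 \right)} r = \left(-4 - 12\right) \left(-64\right) = \left(-16\right) \left(-64\right) = 1024$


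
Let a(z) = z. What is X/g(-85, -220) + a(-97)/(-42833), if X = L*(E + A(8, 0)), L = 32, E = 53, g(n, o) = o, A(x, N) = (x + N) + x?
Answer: -23638481/2355815 ≈ -10.034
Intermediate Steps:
A(x, N) = N + 2*x (A(x, N) = (N + x) + x = N + 2*x)
X = 2208 (X = 32*(53 + (0 + 2*8)) = 32*(53 + (0 + 16)) = 32*(53 + 16) = 32*69 = 2208)
X/g(-85, -220) + a(-97)/(-42833) = 2208/(-220) - 97/(-42833) = 2208*(-1/220) - 97*(-1/42833) = -552/55 + 97/42833 = -23638481/2355815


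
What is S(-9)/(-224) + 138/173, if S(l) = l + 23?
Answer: 2035/2768 ≈ 0.73519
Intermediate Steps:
S(l) = 23 + l
S(-9)/(-224) + 138/173 = (23 - 9)/(-224) + 138/173 = 14*(-1/224) + 138*(1/173) = -1/16 + 138/173 = 2035/2768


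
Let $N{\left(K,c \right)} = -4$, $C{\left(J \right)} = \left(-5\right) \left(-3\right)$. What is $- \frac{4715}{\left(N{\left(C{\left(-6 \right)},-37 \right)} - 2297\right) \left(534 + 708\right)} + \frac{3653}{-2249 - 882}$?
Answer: $- \frac{453258007}{389039274} \approx -1.1651$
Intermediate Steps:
$C{\left(J \right)} = 15$
$- \frac{4715}{\left(N{\left(C{\left(-6 \right)},-37 \right)} - 2297\right) \left(534 + 708\right)} + \frac{3653}{-2249 - 882} = - \frac{4715}{\left(-4 - 2297\right) \left(534 + 708\right)} + \frac{3653}{-2249 - 882} = - \frac{4715}{\left(-2301\right) 1242} + \frac{3653}{-3131} = - \frac{4715}{-2857842} + 3653 \left(- \frac{1}{3131}\right) = \left(-4715\right) \left(- \frac{1}{2857842}\right) - \frac{3653}{3131} = \frac{205}{124254} - \frac{3653}{3131} = - \frac{453258007}{389039274}$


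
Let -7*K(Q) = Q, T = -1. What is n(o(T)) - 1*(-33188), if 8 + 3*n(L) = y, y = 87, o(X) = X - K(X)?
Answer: 99643/3 ≈ 33214.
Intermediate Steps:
K(Q) = -Q/7
o(X) = 8*X/7 (o(X) = X - (-1)*X/7 = X + X/7 = 8*X/7)
n(L) = 79/3 (n(L) = -8/3 + (⅓)*87 = -8/3 + 29 = 79/3)
n(o(T)) - 1*(-33188) = 79/3 - 1*(-33188) = 79/3 + 33188 = 99643/3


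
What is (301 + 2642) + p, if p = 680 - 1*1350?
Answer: 2273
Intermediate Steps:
p = -670 (p = 680 - 1350 = -670)
(301 + 2642) + p = (301 + 2642) - 670 = 2943 - 670 = 2273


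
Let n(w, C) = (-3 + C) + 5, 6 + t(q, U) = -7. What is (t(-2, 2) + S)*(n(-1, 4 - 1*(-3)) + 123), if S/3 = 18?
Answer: 5412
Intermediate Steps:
S = 54 (S = 3*18 = 54)
t(q, U) = -13 (t(q, U) = -6 - 7 = -13)
n(w, C) = 2 + C
(t(-2, 2) + S)*(n(-1, 4 - 1*(-3)) + 123) = (-13 + 54)*((2 + (4 - 1*(-3))) + 123) = 41*((2 + (4 + 3)) + 123) = 41*((2 + 7) + 123) = 41*(9 + 123) = 41*132 = 5412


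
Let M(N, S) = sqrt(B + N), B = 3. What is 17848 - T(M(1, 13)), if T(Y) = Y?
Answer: 17846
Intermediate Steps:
M(N, S) = sqrt(3 + N)
17848 - T(M(1, 13)) = 17848 - sqrt(3 + 1) = 17848 - sqrt(4) = 17848 - 1*2 = 17848 - 2 = 17846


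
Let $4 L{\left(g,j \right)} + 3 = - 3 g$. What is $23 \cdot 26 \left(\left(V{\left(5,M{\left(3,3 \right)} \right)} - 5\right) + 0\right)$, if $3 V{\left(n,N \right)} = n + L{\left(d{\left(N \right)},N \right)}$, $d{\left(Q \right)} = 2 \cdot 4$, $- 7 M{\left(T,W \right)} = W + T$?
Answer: $- \frac{20033}{6} \approx -3338.8$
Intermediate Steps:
$M{\left(T,W \right)} = - \frac{T}{7} - \frac{W}{7}$ ($M{\left(T,W \right)} = - \frac{W + T}{7} = - \frac{T + W}{7} = - \frac{T}{7} - \frac{W}{7}$)
$d{\left(Q \right)} = 8$
$L{\left(g,j \right)} = - \frac{3}{4} - \frac{3 g}{4}$ ($L{\left(g,j \right)} = - \frac{3}{4} + \frac{\left(-3\right) g}{4} = - \frac{3}{4} - \frac{3 g}{4}$)
$V{\left(n,N \right)} = - \frac{9}{4} + \frac{n}{3}$ ($V{\left(n,N \right)} = \frac{n - \frac{27}{4}}{3} = \frac{- \frac{27}{4} + n}{3} = - \frac{9}{4} + \frac{n}{3}$)
$23 \cdot 26 \left(\left(V{\left(5,M{\left(3,3 \right)} \right)} - 5\right) + 0\right) = 23 \cdot 26 \left(\left(\left(- \frac{9}{4} + \frac{1}{3} \cdot 5\right) - 5\right) + 0\right) = 598 \left(\left(\left(- \frac{9}{4} + \frac{5}{3}\right) - 5\right) + 0\right) = 598 \left(\left(- \frac{7}{12} - 5\right) + 0\right) = 598 \left(- \frac{67}{12} + 0\right) = 598 \left(- \frac{67}{12}\right) = - \frac{20033}{6}$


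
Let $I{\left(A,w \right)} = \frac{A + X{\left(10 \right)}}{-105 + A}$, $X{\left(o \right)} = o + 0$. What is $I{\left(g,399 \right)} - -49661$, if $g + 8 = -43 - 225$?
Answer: $\frac{18921107}{381} \approx 49662.0$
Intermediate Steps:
$g = -276$ ($g = -8 - 268 = -276$)
$X{\left(o \right)} = o$
$I{\left(A,w \right)} = \frac{10 + A}{-105 + A}$ ($I{\left(A,w \right)} = \frac{A + 10}{-105 + A} = \frac{10 + A}{-105 + A}$)
$I{\left(g,399 \right)} - -49661 = \frac{10 - 276}{-105 - 276} - -49661 = \frac{1}{-381} \left(-266\right) + 49661 = \left(- \frac{1}{381}\right) \left(-266\right) + 49661 = \frac{266}{381} + 49661 = \frac{18921107}{381}$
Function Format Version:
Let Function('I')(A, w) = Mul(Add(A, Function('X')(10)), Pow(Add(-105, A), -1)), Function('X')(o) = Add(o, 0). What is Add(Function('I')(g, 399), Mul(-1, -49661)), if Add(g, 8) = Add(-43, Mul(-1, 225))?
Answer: Rational(18921107, 381) ≈ 49662.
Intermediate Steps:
g = -276 (g = Add(-8, Add(-43, Mul(-1, 225))) = Add(-8, Add(-43, -225)) = Add(-8, -268) = -276)
Function('X')(o) = o
Function('I')(A, w) = Mul(Pow(Add(-105, A), -1), Add(10, A)) (Function('I')(A, w) = Mul(Add(A, 10), Pow(Add(-105, A), -1)) = Mul(Add(10, A), Pow(Add(-105, A), -1)) = Mul(Pow(Add(-105, A), -1), Add(10, A)))
Add(Function('I')(g, 399), Mul(-1, -49661)) = Add(Mul(Pow(Add(-105, -276), -1), Add(10, -276)), Mul(-1, -49661)) = Add(Mul(Pow(-381, -1), -266), 49661) = Add(Mul(Rational(-1, 381), -266), 49661) = Add(Rational(266, 381), 49661) = Rational(18921107, 381)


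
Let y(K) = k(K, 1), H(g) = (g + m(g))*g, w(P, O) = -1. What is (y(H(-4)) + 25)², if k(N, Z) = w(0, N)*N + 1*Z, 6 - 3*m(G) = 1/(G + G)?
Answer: 11881/36 ≈ 330.03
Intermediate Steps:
m(G) = 2 - 1/(6*G) (m(G) = 2 - 1/(3*(G + G)) = 2 - 1/(2*G)/3 = 2 - 1/(6*G))
k(N, Z) = Z - N (k(N, Z) = -N + 1*Z = -N + Z = Z - N)
H(g) = g*(2 + g - 1/(6*g)) (H(g) = (g + (2 - 1/(6*g)))*g = (2 + g - 1/(6*g))*g = g*(2 + g - 1/(6*g)))
y(K) = 1 - K
(y(H(-4)) + 25)² = ((1 - (-⅙ + (-4)² + 2*(-4))) + 25)² = ((1 - (-⅙ + 16 - 8)) + 25)² = ((1 - 1*47/6) + 25)² = ((1 - 47/6) + 25)² = (-41/6 + 25)² = (109/6)² = 11881/36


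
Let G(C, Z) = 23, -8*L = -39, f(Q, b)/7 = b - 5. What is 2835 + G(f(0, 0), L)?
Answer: 2858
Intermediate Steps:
f(Q, b) = -35 + 7*b (f(Q, b) = 7*(b - 5) = 7*(-5 + b) = -35 + 7*b)
L = 39/8 (L = -⅛*(-39) = 39/8 ≈ 4.8750)
2835 + G(f(0, 0), L) = 2835 + 23 = 2858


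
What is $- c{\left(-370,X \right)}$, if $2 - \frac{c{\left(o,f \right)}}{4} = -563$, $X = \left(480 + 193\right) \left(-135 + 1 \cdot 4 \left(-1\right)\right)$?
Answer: $-2260$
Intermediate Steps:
$X = -93547$ ($X = 673 \left(-135 + 4 \left(-1\right)\right) = 673 \left(-135 - 4\right) = 673 \left(-139\right) = -93547$)
$c{\left(o,f \right)} = 2260$ ($c{\left(o,f \right)} = 8 - -2252 = 8 + 2252 = 2260$)
$- c{\left(-370,X \right)} = \left(-1\right) 2260 = -2260$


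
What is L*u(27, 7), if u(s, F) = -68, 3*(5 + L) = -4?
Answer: 1292/3 ≈ 430.67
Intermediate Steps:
L = -19/3 (L = -5 + (1/3)*(-4) = -5 - 4/3 = -19/3 ≈ -6.3333)
L*u(27, 7) = -19/3*(-68) = 1292/3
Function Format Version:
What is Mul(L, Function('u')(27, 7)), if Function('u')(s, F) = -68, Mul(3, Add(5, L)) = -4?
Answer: Rational(1292, 3) ≈ 430.67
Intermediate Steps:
L = Rational(-19, 3) (L = Add(-5, Mul(Rational(1, 3), -4)) = Add(-5, Rational(-4, 3)) = Rational(-19, 3) ≈ -6.3333)
Mul(L, Function('u')(27, 7)) = Mul(Rational(-19, 3), -68) = Rational(1292, 3)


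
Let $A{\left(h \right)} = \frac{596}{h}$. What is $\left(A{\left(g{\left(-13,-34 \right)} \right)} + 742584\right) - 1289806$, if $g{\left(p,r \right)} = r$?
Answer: $- \frac{9303072}{17} \approx -5.4724 \cdot 10^{5}$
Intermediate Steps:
$\left(A{\left(g{\left(-13,-34 \right)} \right)} + 742584\right) - 1289806 = \left(\frac{596}{-34} + 742584\right) - 1289806 = \left(596 \left(- \frac{1}{34}\right) + 742584\right) - 1289806 = \left(- \frac{298}{17} + 742584\right) - 1289806 = \frac{12623630}{17} - 1289806 = - \frac{9303072}{17}$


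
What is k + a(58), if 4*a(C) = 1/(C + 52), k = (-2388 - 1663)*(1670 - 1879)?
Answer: 372529961/440 ≈ 8.4666e+5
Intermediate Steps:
k = 846659 (k = -4051*(-209) = 846659)
a(C) = 1/(4*(52 + C)) (a(C) = 1/(4*(C + 52)) = 1/(4*(52 + C)))
k + a(58) = 846659 + 1/(4*(52 + 58)) = 846659 + (1/4)/110 = 846659 + (1/4)*(1/110) = 846659 + 1/440 = 372529961/440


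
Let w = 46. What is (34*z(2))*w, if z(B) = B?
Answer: 3128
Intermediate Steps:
(34*z(2))*w = (34*2)*46 = 68*46 = 3128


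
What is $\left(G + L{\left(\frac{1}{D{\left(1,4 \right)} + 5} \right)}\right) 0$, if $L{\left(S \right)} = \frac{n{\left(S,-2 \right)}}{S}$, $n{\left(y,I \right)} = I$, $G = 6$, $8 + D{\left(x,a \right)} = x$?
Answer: $0$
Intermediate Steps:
$D{\left(x,a \right)} = -8 + x$
$L{\left(S \right)} = - \frac{2}{S}$
$\left(G + L{\left(\frac{1}{D{\left(1,4 \right)} + 5} \right)}\right) 0 = \left(6 - \frac{2}{\frac{1}{\left(-8 + 1\right) + 5}}\right) 0 = \left(6 - \frac{2}{\frac{1}{-7 + 5}}\right) 0 = \left(6 - \frac{2}{\frac{1}{-2}}\right) 0 = \left(6 - \frac{2}{- \frac{1}{2}}\right) 0 = \left(6 - -4\right) 0 = \left(6 + 4\right) 0 = 10 \cdot 0 = 0$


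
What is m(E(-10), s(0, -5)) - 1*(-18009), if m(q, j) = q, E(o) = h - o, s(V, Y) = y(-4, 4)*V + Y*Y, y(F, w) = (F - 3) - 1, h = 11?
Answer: 18030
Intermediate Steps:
y(F, w) = -4 + F (y(F, w) = (-3 + F) - 1 = -4 + F)
s(V, Y) = Y² - 8*V (s(V, Y) = (-4 - 4)*V + Y*Y = -8*V + Y² = Y² - 8*V)
E(o) = 11 - o
m(E(-10), s(0, -5)) - 1*(-18009) = (11 - 1*(-10)) - 1*(-18009) = (11 + 10) + 18009 = 21 + 18009 = 18030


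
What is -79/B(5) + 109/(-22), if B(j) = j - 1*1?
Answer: -1087/44 ≈ -24.705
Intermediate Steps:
B(j) = -1 + j (B(j) = j - 1 = -1 + j)
-79/B(5) + 109/(-22) = -79/(-1 + 5) + 109/(-22) = -79/4 + 109*(-1/22) = -79*¼ - 109/22 = -79/4 - 109/22 = -1087/44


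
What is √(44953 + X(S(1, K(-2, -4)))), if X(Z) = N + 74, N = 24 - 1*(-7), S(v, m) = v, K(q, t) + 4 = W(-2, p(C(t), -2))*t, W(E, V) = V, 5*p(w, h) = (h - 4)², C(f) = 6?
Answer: √45058 ≈ 212.27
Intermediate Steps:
p(w, h) = (-4 + h)²/5 (p(w, h) = (h - 4)²/5 = (-4 + h)²/5)
K(q, t) = -4 + 36*t/5 (K(q, t) = -4 + ((-4 - 2)²/5)*t = -4 + ((⅕)*(-6)²)*t = -4 + ((⅕)*36)*t = -4 + 36*t/5)
N = 31 (N = 24 + 7 = 31)
X(Z) = 105 (X(Z) = 31 + 74 = 105)
√(44953 + X(S(1, K(-2, -4)))) = √(44953 + 105) = √45058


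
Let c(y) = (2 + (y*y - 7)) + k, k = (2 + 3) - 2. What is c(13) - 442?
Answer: -275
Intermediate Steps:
k = 3 (k = 5 - 2 = 3)
c(y) = -2 + y**2 (c(y) = (2 + (y*y - 7)) + 3 = (2 + (y**2 - 7)) + 3 = (2 + (-7 + y**2)) + 3 = (-5 + y**2) + 3 = -2 + y**2)
c(13) - 442 = (-2 + 13**2) - 442 = (-2 + 169) - 442 = 167 - 442 = -275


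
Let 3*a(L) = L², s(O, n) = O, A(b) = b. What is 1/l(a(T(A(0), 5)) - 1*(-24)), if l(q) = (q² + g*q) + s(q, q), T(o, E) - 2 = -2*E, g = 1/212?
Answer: 477/1002014 ≈ 0.00047604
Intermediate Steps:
g = 1/212 ≈ 0.0047170
T(o, E) = 2 - 2*E
a(L) = L²/3
l(q) = q² + 213*q/212 (l(q) = (q² + q/212) + q = q² + 213*q/212)
1/l(a(T(A(0), 5)) - 1*(-24)) = 1/(((2 - 2*5)²/3 - 1*(-24))*(213 + 212*((2 - 2*5)²/3 - 1*(-24)))/212) = 1/(((2 - 10)²/3 + 24)*(213 + 212*((2 - 10)²/3 + 24))/212) = 1/(((⅓)*(-8)² + 24)*(213 + 212*((⅓)*(-8)² + 24))/212) = 1/(((⅓)*64 + 24)*(213 + 212*((⅓)*64 + 24))/212) = 1/((64/3 + 24)*(213 + 212*(64/3 + 24))/212) = 1/((1/212)*(136/3)*(213 + 212*(136/3))) = 1/((1/212)*(136/3)*(213 + 28832/3)) = 1/((1/212)*(136/3)*(29471/3)) = 1/(1002014/477) = 477/1002014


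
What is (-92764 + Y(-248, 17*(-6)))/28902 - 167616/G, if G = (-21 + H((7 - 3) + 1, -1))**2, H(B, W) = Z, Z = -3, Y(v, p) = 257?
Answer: -8502989/28902 ≈ -294.20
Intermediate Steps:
H(B, W) = -3
G = 576 (G = (-21 - 3)**2 = (-24)**2 = 576)
(-92764 + Y(-248, 17*(-6)))/28902 - 167616/G = (-92764 + 257)/28902 - 167616/576 = -92507*1/28902 - 167616*1/576 = -92507/28902 - 291 = -8502989/28902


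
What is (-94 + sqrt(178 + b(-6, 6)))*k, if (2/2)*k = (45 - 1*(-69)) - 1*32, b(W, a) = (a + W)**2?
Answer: -7708 + 82*sqrt(178) ≈ -6614.0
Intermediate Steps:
b(W, a) = (W + a)**2
k = 82 (k = (45 - 1*(-69)) - 1*32 = (45 + 69) - 32 = 114 - 32 = 82)
(-94 + sqrt(178 + b(-6, 6)))*k = (-94 + sqrt(178 + (-6 + 6)**2))*82 = (-94 + sqrt(178 + 0**2))*82 = (-94 + sqrt(178 + 0))*82 = (-94 + sqrt(178))*82 = -7708 + 82*sqrt(178)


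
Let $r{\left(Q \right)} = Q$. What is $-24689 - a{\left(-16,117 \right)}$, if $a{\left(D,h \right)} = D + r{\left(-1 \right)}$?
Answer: $-24672$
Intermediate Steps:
$a{\left(D,h \right)} = -1 + D$ ($a{\left(D,h \right)} = D - 1 = -1 + D$)
$-24689 - a{\left(-16,117 \right)} = -24689 - \left(-1 - 16\right) = -24689 - -17 = -24689 + 17 = -24672$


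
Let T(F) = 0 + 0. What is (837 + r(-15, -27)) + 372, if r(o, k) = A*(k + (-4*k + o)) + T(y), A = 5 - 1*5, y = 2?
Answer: 1209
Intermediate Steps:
A = 0 (A = 5 - 5 = 0)
T(F) = 0
r(o, k) = 0 (r(o, k) = 0*(k + (-4*k + o)) + 0 = 0*(k + (o - 4*k)) + 0 = 0*(o - 3*k) + 0 = 0 + 0 = 0)
(837 + r(-15, -27)) + 372 = (837 + 0) + 372 = 837 + 372 = 1209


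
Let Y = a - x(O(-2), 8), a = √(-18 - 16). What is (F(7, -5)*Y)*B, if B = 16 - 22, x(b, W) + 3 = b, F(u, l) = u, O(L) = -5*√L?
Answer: -126 - 210*I*√2 - 42*I*√34 ≈ -126.0 - 541.88*I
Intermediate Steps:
x(b, W) = -3 + b
a = I*√34 (a = √(-34) = I*√34 ≈ 5.8309*I)
Y = 3 + I*√34 + 5*I*√2 (Y = I*√34 - (-3 - 5*I*√2) = I*√34 + (3 + 5*I*√2) = 3 + I*√34 + 5*I*√2 ≈ 3.0 + 12.902*I)
B = -6
(F(7, -5)*Y)*B = (7*(3 + I*√34 + 5*I*√2))*(-6) = (21 + 7*I*√34 + 35*I*√2)*(-6) = -126 - 210*I*√2 - 42*I*√34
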